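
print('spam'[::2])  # sa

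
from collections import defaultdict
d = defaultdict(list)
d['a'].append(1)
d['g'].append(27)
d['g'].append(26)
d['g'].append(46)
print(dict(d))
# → {'a': [1], 'g': [27, 26, 46]}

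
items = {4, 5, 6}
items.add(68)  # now {4, 5, 6, 68}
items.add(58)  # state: {4, 5, 6, 58, 68}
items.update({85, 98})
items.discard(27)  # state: {4, 5, 6, 58, 68, 85, 98}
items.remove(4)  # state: {5, 6, 58, 68, 85, 98}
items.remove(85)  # {5, 6, 58, 68, 98}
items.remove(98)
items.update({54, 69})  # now {5, 6, 54, 58, 68, 69}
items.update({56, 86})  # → {5, 6, 54, 56, 58, 68, 69, 86}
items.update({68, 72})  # {5, 6, 54, 56, 58, 68, 69, 72, 86}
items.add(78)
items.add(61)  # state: {5, 6, 54, 56, 58, 61, 68, 69, 72, 78, 86}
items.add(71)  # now {5, 6, 54, 56, 58, 61, 68, 69, 71, 72, 78, 86}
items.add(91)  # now {5, 6, 54, 56, 58, 61, 68, 69, 71, 72, 78, 86, 91}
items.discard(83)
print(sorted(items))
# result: [5, 6, 54, 56, 58, 61, 68, 69, 71, 72, 78, 86, 91]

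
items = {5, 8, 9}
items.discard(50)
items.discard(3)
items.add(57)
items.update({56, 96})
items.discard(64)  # {5, 8, 9, 56, 57, 96}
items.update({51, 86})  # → {5, 8, 9, 51, 56, 57, 86, 96}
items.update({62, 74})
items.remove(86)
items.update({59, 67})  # {5, 8, 9, 51, 56, 57, 59, 62, 67, 74, 96}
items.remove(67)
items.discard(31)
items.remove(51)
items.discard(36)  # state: {5, 8, 9, 56, 57, 59, 62, 74, 96}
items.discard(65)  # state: {5, 8, 9, 56, 57, 59, 62, 74, 96}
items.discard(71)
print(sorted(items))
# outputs [5, 8, 9, 56, 57, 59, 62, 74, 96]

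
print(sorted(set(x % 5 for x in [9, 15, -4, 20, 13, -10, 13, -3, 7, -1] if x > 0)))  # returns [0, 2, 3, 4]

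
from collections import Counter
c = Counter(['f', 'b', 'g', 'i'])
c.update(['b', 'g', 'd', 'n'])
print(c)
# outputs Counter({'b': 2, 'g': 2, 'f': 1, 'i': 1, 'd': 1, 'n': 1})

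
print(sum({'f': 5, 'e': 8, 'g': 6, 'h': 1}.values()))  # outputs 20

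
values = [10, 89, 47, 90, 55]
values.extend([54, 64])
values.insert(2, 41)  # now [10, 89, 41, 47, 90, 55, 54, 64]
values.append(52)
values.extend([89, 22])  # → [10, 89, 41, 47, 90, 55, 54, 64, 52, 89, 22]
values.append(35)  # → [10, 89, 41, 47, 90, 55, 54, 64, 52, 89, 22, 35]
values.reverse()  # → [35, 22, 89, 52, 64, 54, 55, 90, 47, 41, 89, 10]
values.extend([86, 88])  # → [35, 22, 89, 52, 64, 54, 55, 90, 47, 41, 89, 10, 86, 88]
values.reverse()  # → [88, 86, 10, 89, 41, 47, 90, 55, 54, 64, 52, 89, 22, 35]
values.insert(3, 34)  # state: [88, 86, 10, 34, 89, 41, 47, 90, 55, 54, 64, 52, 89, 22, 35]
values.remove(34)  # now [88, 86, 10, 89, 41, 47, 90, 55, 54, 64, 52, 89, 22, 35]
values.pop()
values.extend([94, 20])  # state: [88, 86, 10, 89, 41, 47, 90, 55, 54, 64, 52, 89, 22, 94, 20]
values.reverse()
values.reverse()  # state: [88, 86, 10, 89, 41, 47, 90, 55, 54, 64, 52, 89, 22, 94, 20]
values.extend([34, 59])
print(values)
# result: [88, 86, 10, 89, 41, 47, 90, 55, 54, 64, 52, 89, 22, 94, 20, 34, 59]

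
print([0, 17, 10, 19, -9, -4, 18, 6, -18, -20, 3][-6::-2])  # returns [-4, 19, 17]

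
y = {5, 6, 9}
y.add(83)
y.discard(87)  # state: {5, 6, 9, 83}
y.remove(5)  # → {6, 9, 83}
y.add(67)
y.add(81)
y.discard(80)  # {6, 9, 67, 81, 83}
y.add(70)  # {6, 9, 67, 70, 81, 83}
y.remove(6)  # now {9, 67, 70, 81, 83}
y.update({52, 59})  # {9, 52, 59, 67, 70, 81, 83}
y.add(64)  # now {9, 52, 59, 64, 67, 70, 81, 83}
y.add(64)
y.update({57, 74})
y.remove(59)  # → {9, 52, 57, 64, 67, 70, 74, 81, 83}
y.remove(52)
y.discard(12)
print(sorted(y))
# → [9, 57, 64, 67, 70, 74, 81, 83]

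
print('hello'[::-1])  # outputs olleh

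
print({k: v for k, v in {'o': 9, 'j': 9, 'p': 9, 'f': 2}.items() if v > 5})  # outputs {'o': 9, 'j': 9, 'p': 9}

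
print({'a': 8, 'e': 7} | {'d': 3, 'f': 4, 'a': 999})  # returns {'a': 999, 'e': 7, 'd': 3, 'f': 4}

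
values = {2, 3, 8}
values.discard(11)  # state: {2, 3, 8}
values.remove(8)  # {2, 3}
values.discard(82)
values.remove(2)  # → {3}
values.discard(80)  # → {3}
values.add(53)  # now {3, 53}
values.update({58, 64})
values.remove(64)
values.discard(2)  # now {3, 53, 58}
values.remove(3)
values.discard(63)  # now {53, 58}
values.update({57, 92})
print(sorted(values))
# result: [53, 57, 58, 92]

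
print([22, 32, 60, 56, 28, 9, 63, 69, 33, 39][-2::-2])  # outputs [33, 63, 28, 60, 22]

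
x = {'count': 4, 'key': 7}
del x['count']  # {'key': 7}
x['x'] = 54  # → {'key': 7, 'x': 54}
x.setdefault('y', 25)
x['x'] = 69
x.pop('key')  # 7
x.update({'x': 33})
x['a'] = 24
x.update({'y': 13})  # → {'x': 33, 'y': 13, 'a': 24}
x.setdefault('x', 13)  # 33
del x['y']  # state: {'x': 33, 'a': 24}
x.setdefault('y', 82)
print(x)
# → {'x': 33, 'a': 24, 'y': 82}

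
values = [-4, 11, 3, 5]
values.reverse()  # [5, 3, 11, -4]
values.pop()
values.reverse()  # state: [11, 3, 5]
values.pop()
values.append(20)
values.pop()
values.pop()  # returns 3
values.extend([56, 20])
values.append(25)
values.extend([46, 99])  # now [11, 56, 20, 25, 46, 99]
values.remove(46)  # [11, 56, 20, 25, 99]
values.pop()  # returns 99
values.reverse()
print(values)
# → [25, 20, 56, 11]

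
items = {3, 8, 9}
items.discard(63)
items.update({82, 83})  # {3, 8, 9, 82, 83}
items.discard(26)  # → {3, 8, 9, 82, 83}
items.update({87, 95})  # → {3, 8, 9, 82, 83, 87, 95}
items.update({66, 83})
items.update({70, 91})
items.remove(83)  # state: {3, 8, 9, 66, 70, 82, 87, 91, 95}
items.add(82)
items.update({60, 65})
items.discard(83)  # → {3, 8, 9, 60, 65, 66, 70, 82, 87, 91, 95}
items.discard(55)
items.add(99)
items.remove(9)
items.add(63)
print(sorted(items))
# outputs [3, 8, 60, 63, 65, 66, 70, 82, 87, 91, 95, 99]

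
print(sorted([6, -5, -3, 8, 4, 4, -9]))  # [-9, -5, -3, 4, 4, 6, 8]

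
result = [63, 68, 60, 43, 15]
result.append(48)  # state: [63, 68, 60, 43, 15, 48]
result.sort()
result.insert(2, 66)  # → [15, 43, 66, 48, 60, 63, 68]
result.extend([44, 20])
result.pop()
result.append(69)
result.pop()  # 69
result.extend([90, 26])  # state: [15, 43, 66, 48, 60, 63, 68, 44, 90, 26]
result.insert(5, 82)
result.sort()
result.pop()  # 90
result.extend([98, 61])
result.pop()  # 61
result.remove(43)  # [15, 26, 44, 48, 60, 63, 66, 68, 82, 98]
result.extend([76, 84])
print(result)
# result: [15, 26, 44, 48, 60, 63, 66, 68, 82, 98, 76, 84]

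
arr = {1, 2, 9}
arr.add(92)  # {1, 2, 9, 92}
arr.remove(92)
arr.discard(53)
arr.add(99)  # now {1, 2, 9, 99}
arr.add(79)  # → {1, 2, 9, 79, 99}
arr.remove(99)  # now {1, 2, 9, 79}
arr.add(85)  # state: {1, 2, 9, 79, 85}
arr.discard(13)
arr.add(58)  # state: {1, 2, 9, 58, 79, 85}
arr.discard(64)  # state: {1, 2, 9, 58, 79, 85}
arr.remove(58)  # {1, 2, 9, 79, 85}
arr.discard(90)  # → {1, 2, 9, 79, 85}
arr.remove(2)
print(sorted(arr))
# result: [1, 9, 79, 85]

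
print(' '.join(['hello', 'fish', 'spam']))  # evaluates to hello fish spam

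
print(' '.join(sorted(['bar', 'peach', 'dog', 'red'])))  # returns bar dog peach red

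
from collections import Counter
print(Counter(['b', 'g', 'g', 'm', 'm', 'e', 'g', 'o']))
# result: Counter({'g': 3, 'm': 2, 'b': 1, 'e': 1, 'o': 1})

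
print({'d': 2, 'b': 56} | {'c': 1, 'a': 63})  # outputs {'d': 2, 'b': 56, 'c': 1, 'a': 63}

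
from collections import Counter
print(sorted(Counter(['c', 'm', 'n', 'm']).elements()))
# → ['c', 'm', 'm', 'n']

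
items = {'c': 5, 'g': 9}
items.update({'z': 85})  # {'c': 5, 'g': 9, 'z': 85}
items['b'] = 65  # {'c': 5, 'g': 9, 'z': 85, 'b': 65}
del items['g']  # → {'c': 5, 'z': 85, 'b': 65}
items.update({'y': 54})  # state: {'c': 5, 'z': 85, 'b': 65, 'y': 54}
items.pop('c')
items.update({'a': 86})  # {'z': 85, 'b': 65, 'y': 54, 'a': 86}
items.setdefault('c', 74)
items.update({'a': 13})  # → {'z': 85, 'b': 65, 'y': 54, 'a': 13, 'c': 74}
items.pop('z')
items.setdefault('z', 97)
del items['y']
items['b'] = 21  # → {'b': 21, 'a': 13, 'c': 74, 'z': 97}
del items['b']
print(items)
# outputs {'a': 13, 'c': 74, 'z': 97}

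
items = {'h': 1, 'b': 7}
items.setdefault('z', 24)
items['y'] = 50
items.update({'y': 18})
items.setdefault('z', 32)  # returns 24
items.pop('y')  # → 18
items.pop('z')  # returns 24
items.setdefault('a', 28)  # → 28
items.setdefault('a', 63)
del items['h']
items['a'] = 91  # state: {'b': 7, 'a': 91}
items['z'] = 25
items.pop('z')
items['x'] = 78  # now {'b': 7, 'a': 91, 'x': 78}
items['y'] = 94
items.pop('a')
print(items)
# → {'b': 7, 'x': 78, 'y': 94}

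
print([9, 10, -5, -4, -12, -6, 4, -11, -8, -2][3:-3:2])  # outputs [-4, -6]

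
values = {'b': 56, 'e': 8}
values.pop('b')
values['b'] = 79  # {'e': 8, 'b': 79}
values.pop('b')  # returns 79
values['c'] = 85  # {'e': 8, 'c': 85}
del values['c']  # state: {'e': 8}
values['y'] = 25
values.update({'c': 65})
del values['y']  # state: {'e': 8, 'c': 65}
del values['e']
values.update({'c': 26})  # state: {'c': 26}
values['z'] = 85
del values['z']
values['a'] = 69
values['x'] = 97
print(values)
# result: {'c': 26, 'a': 69, 'x': 97}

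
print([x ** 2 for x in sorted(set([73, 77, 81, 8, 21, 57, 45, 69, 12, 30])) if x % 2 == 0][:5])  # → [64, 144, 900]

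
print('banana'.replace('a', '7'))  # b7n7n7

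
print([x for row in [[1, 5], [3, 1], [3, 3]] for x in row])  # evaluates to [1, 5, 3, 1, 3, 3]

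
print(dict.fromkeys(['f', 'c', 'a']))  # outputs {'f': None, 'c': None, 'a': None}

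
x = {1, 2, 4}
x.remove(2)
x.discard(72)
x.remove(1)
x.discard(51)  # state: {4}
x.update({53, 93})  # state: {4, 53, 93}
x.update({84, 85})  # {4, 53, 84, 85, 93}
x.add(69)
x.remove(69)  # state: {4, 53, 84, 85, 93}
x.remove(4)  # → {53, 84, 85, 93}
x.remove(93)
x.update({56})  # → {53, 56, 84, 85}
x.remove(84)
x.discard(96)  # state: {53, 56, 85}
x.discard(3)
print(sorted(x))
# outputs [53, 56, 85]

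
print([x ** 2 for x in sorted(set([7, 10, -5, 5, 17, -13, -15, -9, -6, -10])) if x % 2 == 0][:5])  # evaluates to [100, 36, 100]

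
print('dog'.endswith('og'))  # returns True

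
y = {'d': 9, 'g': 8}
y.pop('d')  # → 9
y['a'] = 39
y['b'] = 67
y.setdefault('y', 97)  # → 97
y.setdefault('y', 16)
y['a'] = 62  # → {'g': 8, 'a': 62, 'b': 67, 'y': 97}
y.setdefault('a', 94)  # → 62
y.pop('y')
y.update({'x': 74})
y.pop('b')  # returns 67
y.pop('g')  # 8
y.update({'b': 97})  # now {'a': 62, 'x': 74, 'b': 97}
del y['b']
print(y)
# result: {'a': 62, 'x': 74}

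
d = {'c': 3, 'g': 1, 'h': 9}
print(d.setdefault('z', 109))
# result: 109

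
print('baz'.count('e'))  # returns 0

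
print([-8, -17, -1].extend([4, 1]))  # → None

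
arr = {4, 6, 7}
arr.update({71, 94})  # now {4, 6, 7, 71, 94}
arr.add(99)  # {4, 6, 7, 71, 94, 99}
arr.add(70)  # {4, 6, 7, 70, 71, 94, 99}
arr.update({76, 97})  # {4, 6, 7, 70, 71, 76, 94, 97, 99}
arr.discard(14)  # {4, 6, 7, 70, 71, 76, 94, 97, 99}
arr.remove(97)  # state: {4, 6, 7, 70, 71, 76, 94, 99}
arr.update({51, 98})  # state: {4, 6, 7, 51, 70, 71, 76, 94, 98, 99}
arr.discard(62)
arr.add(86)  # {4, 6, 7, 51, 70, 71, 76, 86, 94, 98, 99}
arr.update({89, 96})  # {4, 6, 7, 51, 70, 71, 76, 86, 89, 94, 96, 98, 99}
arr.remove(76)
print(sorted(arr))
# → [4, 6, 7, 51, 70, 71, 86, 89, 94, 96, 98, 99]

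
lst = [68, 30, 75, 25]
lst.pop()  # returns 25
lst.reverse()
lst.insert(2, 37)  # [75, 30, 37, 68]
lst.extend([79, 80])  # [75, 30, 37, 68, 79, 80]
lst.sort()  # [30, 37, 68, 75, 79, 80]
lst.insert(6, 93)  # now [30, 37, 68, 75, 79, 80, 93]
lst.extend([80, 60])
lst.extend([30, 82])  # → [30, 37, 68, 75, 79, 80, 93, 80, 60, 30, 82]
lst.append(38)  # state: [30, 37, 68, 75, 79, 80, 93, 80, 60, 30, 82, 38]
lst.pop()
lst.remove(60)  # [30, 37, 68, 75, 79, 80, 93, 80, 30, 82]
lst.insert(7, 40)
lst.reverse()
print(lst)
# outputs [82, 30, 80, 40, 93, 80, 79, 75, 68, 37, 30]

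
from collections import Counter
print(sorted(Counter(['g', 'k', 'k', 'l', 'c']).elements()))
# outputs ['c', 'g', 'k', 'k', 'l']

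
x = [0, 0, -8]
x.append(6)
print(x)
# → [0, 0, -8, 6]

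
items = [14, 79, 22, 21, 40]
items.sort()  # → [14, 21, 22, 40, 79]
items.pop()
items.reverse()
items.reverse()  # [14, 21, 22, 40]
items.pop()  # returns 40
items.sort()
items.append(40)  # [14, 21, 22, 40]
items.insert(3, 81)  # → [14, 21, 22, 81, 40]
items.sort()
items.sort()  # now [14, 21, 22, 40, 81]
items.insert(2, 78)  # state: [14, 21, 78, 22, 40, 81]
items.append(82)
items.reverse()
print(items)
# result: [82, 81, 40, 22, 78, 21, 14]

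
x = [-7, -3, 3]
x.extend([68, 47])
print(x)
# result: [-7, -3, 3, 68, 47]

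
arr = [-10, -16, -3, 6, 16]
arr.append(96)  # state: [-10, -16, -3, 6, 16, 96]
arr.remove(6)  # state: [-10, -16, -3, 16, 96]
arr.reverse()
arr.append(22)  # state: [96, 16, -3, -16, -10, 22]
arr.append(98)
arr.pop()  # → 98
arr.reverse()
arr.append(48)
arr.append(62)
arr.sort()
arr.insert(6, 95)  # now [-16, -10, -3, 16, 22, 48, 95, 62, 96]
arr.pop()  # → 96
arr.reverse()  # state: [62, 95, 48, 22, 16, -3, -10, -16]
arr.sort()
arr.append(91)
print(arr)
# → [-16, -10, -3, 16, 22, 48, 62, 95, 91]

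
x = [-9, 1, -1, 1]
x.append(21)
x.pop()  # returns 21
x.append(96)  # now [-9, 1, -1, 1, 96]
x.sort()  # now [-9, -1, 1, 1, 96]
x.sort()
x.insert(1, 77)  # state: [-9, 77, -1, 1, 1, 96]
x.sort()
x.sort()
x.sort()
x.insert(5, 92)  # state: [-9, -1, 1, 1, 77, 92, 96]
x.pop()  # 96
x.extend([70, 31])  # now [-9, -1, 1, 1, 77, 92, 70, 31]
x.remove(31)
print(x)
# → [-9, -1, 1, 1, 77, 92, 70]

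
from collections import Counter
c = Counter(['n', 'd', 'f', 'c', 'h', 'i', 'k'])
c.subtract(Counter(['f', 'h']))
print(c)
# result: Counter({'n': 1, 'd': 1, 'c': 1, 'i': 1, 'k': 1, 'f': 0, 'h': 0})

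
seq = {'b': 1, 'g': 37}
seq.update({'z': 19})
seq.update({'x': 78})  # {'b': 1, 'g': 37, 'z': 19, 'x': 78}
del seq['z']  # {'b': 1, 'g': 37, 'x': 78}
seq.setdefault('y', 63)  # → 63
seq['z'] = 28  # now {'b': 1, 'g': 37, 'x': 78, 'y': 63, 'z': 28}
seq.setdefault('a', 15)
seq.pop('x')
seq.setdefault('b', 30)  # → 1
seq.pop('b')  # 1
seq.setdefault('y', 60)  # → 63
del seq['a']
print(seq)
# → {'g': 37, 'y': 63, 'z': 28}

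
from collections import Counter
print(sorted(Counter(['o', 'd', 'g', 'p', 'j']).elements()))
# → ['d', 'g', 'j', 'o', 'p']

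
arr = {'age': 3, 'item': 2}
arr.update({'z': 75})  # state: {'age': 3, 'item': 2, 'z': 75}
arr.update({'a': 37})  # {'age': 3, 'item': 2, 'z': 75, 'a': 37}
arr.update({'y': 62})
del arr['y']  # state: {'age': 3, 'item': 2, 'z': 75, 'a': 37}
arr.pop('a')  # 37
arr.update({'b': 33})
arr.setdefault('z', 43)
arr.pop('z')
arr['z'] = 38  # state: {'age': 3, 'item': 2, 'b': 33, 'z': 38}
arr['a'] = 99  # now {'age': 3, 'item': 2, 'b': 33, 'z': 38, 'a': 99}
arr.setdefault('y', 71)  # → 71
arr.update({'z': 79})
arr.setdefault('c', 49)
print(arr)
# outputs {'age': 3, 'item': 2, 'b': 33, 'z': 79, 'a': 99, 'y': 71, 'c': 49}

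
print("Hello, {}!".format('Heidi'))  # Hello, Heidi!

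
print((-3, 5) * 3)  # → (-3, 5, -3, 5, -3, 5)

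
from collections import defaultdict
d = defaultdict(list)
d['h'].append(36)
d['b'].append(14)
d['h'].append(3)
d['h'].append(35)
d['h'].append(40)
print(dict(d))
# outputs {'h': [36, 3, 35, 40], 'b': [14]}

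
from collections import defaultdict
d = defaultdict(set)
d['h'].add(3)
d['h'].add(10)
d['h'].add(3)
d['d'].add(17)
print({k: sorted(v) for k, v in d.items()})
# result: {'h': [3, 10], 'd': [17]}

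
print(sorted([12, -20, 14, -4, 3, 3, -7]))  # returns [-20, -7, -4, 3, 3, 12, 14]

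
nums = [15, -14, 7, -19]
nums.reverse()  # [-19, 7, -14, 15]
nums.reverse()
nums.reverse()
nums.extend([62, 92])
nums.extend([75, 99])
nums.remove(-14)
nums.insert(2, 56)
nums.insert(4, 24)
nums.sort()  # [-19, 7, 15, 24, 56, 62, 75, 92, 99]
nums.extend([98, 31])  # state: [-19, 7, 15, 24, 56, 62, 75, 92, 99, 98, 31]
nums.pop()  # 31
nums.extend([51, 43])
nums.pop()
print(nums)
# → [-19, 7, 15, 24, 56, 62, 75, 92, 99, 98, 51]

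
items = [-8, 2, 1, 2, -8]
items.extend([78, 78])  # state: [-8, 2, 1, 2, -8, 78, 78]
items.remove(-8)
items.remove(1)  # [2, 2, -8, 78, 78]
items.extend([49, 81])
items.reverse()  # [81, 49, 78, 78, -8, 2, 2]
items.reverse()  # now [2, 2, -8, 78, 78, 49, 81]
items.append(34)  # [2, 2, -8, 78, 78, 49, 81, 34]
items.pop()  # 34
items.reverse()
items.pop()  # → 2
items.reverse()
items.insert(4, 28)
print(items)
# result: [2, -8, 78, 78, 28, 49, 81]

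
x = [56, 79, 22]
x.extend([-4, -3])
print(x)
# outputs [56, 79, 22, -4, -3]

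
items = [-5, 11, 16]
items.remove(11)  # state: [-5, 16]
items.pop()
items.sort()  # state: [-5]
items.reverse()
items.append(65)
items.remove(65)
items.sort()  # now [-5]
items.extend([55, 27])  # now [-5, 55, 27]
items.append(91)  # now [-5, 55, 27, 91]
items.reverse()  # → [91, 27, 55, -5]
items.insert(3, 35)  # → [91, 27, 55, 35, -5]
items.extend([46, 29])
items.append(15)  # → [91, 27, 55, 35, -5, 46, 29, 15]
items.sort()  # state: [-5, 15, 27, 29, 35, 46, 55, 91]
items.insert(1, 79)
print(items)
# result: [-5, 79, 15, 27, 29, 35, 46, 55, 91]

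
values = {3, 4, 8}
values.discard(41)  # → {3, 4, 8}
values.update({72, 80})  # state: {3, 4, 8, 72, 80}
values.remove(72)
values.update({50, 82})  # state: {3, 4, 8, 50, 80, 82}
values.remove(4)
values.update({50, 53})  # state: {3, 8, 50, 53, 80, 82}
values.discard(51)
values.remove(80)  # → {3, 8, 50, 53, 82}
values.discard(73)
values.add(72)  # {3, 8, 50, 53, 72, 82}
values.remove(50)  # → {3, 8, 53, 72, 82}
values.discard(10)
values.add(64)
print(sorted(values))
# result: [3, 8, 53, 64, 72, 82]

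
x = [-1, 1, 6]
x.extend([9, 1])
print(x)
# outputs [-1, 1, 6, 9, 1]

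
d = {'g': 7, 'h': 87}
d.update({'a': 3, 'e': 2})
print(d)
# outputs {'g': 7, 'h': 87, 'a': 3, 'e': 2}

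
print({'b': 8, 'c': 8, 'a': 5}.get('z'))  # None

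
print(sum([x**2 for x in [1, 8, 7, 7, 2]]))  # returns 167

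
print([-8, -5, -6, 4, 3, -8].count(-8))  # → 2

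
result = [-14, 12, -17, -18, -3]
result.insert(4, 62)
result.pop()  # -3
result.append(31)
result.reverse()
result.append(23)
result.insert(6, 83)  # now [31, 62, -18, -17, 12, -14, 83, 23]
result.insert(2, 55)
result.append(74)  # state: [31, 62, 55, -18, -17, 12, -14, 83, 23, 74]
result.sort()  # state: [-18, -17, -14, 12, 23, 31, 55, 62, 74, 83]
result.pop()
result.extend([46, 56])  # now [-18, -17, -14, 12, 23, 31, 55, 62, 74, 46, 56]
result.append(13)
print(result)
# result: [-18, -17, -14, 12, 23, 31, 55, 62, 74, 46, 56, 13]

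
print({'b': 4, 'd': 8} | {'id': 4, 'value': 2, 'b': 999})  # {'b': 999, 'd': 8, 'id': 4, 'value': 2}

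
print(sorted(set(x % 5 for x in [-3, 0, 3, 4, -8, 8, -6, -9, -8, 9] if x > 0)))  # [3, 4]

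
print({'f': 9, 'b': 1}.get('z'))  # None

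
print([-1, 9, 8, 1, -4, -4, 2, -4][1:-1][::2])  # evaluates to [9, 1, -4]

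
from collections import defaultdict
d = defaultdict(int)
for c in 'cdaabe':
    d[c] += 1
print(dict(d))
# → {'c': 1, 'd': 1, 'a': 2, 'b': 1, 'e': 1}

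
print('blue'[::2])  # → bu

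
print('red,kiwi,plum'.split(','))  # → ['red', 'kiwi', 'plum']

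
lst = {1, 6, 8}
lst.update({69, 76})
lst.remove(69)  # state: {1, 6, 8, 76}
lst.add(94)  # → {1, 6, 8, 76, 94}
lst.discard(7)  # {1, 6, 8, 76, 94}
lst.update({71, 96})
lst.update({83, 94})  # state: {1, 6, 8, 71, 76, 83, 94, 96}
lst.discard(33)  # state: {1, 6, 8, 71, 76, 83, 94, 96}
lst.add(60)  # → {1, 6, 8, 60, 71, 76, 83, 94, 96}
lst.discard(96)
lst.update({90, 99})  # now {1, 6, 8, 60, 71, 76, 83, 90, 94, 99}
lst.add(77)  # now {1, 6, 8, 60, 71, 76, 77, 83, 90, 94, 99}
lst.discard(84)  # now {1, 6, 8, 60, 71, 76, 77, 83, 90, 94, 99}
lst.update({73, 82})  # {1, 6, 8, 60, 71, 73, 76, 77, 82, 83, 90, 94, 99}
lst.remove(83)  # {1, 6, 8, 60, 71, 73, 76, 77, 82, 90, 94, 99}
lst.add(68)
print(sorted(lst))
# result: [1, 6, 8, 60, 68, 71, 73, 76, 77, 82, 90, 94, 99]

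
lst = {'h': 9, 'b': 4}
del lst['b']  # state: {'h': 9}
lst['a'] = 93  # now {'h': 9, 'a': 93}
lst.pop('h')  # 9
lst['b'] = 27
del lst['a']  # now {'b': 27}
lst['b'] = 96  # {'b': 96}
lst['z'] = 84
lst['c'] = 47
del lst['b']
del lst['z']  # {'c': 47}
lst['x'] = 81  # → {'c': 47, 'x': 81}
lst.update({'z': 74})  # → {'c': 47, 'x': 81, 'z': 74}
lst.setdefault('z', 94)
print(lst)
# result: {'c': 47, 'x': 81, 'z': 74}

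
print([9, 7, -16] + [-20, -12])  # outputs [9, 7, -16, -20, -12]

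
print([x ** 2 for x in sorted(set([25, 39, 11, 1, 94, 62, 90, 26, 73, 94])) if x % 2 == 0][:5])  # [676, 3844, 8100, 8836]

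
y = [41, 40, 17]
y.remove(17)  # [41, 40]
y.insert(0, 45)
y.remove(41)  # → [45, 40]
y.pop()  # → 40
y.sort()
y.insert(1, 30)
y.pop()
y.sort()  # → [45]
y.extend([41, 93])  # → [45, 41, 93]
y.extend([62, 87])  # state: [45, 41, 93, 62, 87]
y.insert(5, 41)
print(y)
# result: [45, 41, 93, 62, 87, 41]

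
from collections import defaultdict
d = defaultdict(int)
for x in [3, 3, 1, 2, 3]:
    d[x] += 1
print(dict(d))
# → {3: 3, 1: 1, 2: 1}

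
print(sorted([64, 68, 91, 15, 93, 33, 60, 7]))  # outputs [7, 15, 33, 60, 64, 68, 91, 93]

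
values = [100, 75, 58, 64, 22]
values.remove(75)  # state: [100, 58, 64, 22]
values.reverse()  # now [22, 64, 58, 100]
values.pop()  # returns 100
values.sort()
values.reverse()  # [64, 58, 22]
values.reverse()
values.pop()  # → 64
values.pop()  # 58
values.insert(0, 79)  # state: [79, 22]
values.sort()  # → [22, 79]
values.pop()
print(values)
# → [22]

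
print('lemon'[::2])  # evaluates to lmn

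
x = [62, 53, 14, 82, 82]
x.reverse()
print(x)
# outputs [82, 82, 14, 53, 62]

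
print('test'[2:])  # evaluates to st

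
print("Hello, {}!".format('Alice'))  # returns Hello, Alice!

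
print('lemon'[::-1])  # nomel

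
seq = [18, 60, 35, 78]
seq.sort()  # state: [18, 35, 60, 78]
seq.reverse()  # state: [78, 60, 35, 18]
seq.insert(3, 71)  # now [78, 60, 35, 71, 18]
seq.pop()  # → 18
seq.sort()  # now [35, 60, 71, 78]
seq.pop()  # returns 78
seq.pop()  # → 71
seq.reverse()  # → [60, 35]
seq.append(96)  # [60, 35, 96]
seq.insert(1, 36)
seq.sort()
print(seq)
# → [35, 36, 60, 96]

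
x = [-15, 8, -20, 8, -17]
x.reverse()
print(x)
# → [-17, 8, -20, 8, -15]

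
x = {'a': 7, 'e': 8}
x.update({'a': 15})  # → {'a': 15, 'e': 8}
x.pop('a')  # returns 15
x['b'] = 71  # {'e': 8, 'b': 71}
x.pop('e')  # 8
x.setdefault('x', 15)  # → 15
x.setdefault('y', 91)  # 91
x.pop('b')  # 71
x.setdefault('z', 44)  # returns 44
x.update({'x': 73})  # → {'x': 73, 'y': 91, 'z': 44}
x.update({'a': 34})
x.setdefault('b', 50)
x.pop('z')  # 44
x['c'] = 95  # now {'x': 73, 'y': 91, 'a': 34, 'b': 50, 'c': 95}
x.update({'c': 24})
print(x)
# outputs {'x': 73, 'y': 91, 'a': 34, 'b': 50, 'c': 24}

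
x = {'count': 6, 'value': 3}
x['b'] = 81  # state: {'count': 6, 'value': 3, 'b': 81}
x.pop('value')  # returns 3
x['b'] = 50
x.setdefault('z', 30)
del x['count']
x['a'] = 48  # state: {'b': 50, 'z': 30, 'a': 48}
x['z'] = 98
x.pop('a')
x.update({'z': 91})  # {'b': 50, 'z': 91}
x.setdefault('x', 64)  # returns 64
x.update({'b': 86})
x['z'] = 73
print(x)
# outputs {'b': 86, 'z': 73, 'x': 64}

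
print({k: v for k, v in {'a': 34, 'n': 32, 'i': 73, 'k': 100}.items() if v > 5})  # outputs {'a': 34, 'n': 32, 'i': 73, 'k': 100}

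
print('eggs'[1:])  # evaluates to ggs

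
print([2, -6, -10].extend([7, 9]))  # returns None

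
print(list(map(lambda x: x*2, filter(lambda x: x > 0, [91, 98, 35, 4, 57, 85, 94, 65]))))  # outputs [182, 196, 70, 8, 114, 170, 188, 130]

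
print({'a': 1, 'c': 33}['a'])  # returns 1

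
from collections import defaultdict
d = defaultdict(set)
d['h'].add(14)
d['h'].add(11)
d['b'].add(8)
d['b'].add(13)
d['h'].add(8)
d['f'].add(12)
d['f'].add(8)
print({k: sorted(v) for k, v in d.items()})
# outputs {'h': [8, 11, 14], 'b': [8, 13], 'f': [8, 12]}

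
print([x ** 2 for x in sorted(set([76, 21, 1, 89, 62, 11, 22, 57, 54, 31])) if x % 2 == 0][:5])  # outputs [484, 2916, 3844, 5776]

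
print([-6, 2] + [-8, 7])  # [-6, 2, -8, 7]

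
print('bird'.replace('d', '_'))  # bir_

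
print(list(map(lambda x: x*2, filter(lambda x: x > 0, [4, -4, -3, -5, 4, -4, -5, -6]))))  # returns [8, 8]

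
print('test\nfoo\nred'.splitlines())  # ['test', 'foo', 'red']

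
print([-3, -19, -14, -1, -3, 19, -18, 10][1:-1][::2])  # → [-19, -1, 19]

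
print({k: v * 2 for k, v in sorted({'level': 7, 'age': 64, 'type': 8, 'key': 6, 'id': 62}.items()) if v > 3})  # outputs {'age': 128, 'id': 124, 'key': 12, 'level': 14, 'type': 16}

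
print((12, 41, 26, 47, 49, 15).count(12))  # 1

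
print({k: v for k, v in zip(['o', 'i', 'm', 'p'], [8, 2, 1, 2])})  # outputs {'o': 8, 'i': 2, 'm': 1, 'p': 2}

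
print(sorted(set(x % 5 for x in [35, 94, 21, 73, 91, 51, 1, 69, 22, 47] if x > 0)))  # [0, 1, 2, 3, 4]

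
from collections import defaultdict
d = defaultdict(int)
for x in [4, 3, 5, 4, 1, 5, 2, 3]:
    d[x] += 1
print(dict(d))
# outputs {4: 2, 3: 2, 5: 2, 1: 1, 2: 1}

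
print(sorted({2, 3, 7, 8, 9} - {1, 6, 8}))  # [2, 3, 7, 9]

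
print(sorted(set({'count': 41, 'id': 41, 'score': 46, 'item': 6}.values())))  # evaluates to [6, 41, 46]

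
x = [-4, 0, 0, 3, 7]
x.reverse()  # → [7, 3, 0, 0, -4]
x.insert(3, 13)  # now [7, 3, 0, 13, 0, -4]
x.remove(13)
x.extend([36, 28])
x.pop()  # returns 28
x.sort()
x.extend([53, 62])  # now [-4, 0, 0, 3, 7, 36, 53, 62]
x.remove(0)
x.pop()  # 62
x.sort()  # [-4, 0, 3, 7, 36, 53]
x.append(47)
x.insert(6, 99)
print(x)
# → [-4, 0, 3, 7, 36, 53, 99, 47]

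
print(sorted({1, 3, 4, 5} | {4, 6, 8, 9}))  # [1, 3, 4, 5, 6, 8, 9]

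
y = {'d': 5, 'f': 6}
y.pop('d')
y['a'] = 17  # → {'f': 6, 'a': 17}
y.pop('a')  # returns 17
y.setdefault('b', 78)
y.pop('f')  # 6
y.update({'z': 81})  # {'b': 78, 'z': 81}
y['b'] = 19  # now {'b': 19, 'z': 81}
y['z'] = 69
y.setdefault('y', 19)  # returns 19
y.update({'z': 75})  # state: {'b': 19, 'z': 75, 'y': 19}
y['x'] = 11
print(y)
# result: {'b': 19, 'z': 75, 'y': 19, 'x': 11}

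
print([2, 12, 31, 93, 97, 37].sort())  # None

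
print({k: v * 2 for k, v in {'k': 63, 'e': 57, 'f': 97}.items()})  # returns {'k': 126, 'e': 114, 'f': 194}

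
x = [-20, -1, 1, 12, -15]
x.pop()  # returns -15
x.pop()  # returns 12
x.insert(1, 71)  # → [-20, 71, -1, 1]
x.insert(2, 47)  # [-20, 71, 47, -1, 1]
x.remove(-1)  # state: [-20, 71, 47, 1]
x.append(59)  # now [-20, 71, 47, 1, 59]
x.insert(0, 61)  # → [61, -20, 71, 47, 1, 59]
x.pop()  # 59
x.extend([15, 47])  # [61, -20, 71, 47, 1, 15, 47]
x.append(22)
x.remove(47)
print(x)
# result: [61, -20, 71, 1, 15, 47, 22]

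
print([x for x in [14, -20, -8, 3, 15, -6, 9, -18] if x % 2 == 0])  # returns [14, -20, -8, -6, -18]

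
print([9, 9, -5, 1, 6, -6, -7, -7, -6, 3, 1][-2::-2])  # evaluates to [3, -7, -6, 1, 9]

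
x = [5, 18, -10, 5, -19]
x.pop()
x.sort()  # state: [-10, 5, 5, 18]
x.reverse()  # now [18, 5, 5, -10]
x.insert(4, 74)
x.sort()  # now [-10, 5, 5, 18, 74]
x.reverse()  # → [74, 18, 5, 5, -10]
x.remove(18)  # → [74, 5, 5, -10]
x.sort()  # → [-10, 5, 5, 74]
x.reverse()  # [74, 5, 5, -10]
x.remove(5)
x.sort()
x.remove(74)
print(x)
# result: [-10, 5]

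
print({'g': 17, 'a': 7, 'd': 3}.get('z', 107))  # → 107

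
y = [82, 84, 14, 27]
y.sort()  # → [14, 27, 82, 84]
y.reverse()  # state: [84, 82, 27, 14]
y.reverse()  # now [14, 27, 82, 84]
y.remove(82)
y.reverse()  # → [84, 27, 14]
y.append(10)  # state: [84, 27, 14, 10]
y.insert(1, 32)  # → [84, 32, 27, 14, 10]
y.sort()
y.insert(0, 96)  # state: [96, 10, 14, 27, 32, 84]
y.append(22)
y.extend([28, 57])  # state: [96, 10, 14, 27, 32, 84, 22, 28, 57]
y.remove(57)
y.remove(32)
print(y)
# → [96, 10, 14, 27, 84, 22, 28]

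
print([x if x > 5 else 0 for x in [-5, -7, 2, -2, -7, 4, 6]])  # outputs [0, 0, 0, 0, 0, 0, 6]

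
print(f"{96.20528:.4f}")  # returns 96.2053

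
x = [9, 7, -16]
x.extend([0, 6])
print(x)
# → [9, 7, -16, 0, 6]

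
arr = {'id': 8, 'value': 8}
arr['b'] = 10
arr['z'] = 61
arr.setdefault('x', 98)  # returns 98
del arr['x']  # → {'id': 8, 'value': 8, 'b': 10, 'z': 61}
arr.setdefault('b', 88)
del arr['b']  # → {'id': 8, 'value': 8, 'z': 61}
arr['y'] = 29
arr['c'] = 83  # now {'id': 8, 'value': 8, 'z': 61, 'y': 29, 'c': 83}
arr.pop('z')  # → 61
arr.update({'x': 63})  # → {'id': 8, 'value': 8, 'y': 29, 'c': 83, 'x': 63}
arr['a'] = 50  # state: {'id': 8, 'value': 8, 'y': 29, 'c': 83, 'x': 63, 'a': 50}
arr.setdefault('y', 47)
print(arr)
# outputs {'id': 8, 'value': 8, 'y': 29, 'c': 83, 'x': 63, 'a': 50}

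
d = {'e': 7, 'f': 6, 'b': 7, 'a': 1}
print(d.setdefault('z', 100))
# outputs 100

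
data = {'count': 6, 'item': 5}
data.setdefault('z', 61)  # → 61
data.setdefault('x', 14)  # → 14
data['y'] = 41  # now {'count': 6, 'item': 5, 'z': 61, 'x': 14, 'y': 41}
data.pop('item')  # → 5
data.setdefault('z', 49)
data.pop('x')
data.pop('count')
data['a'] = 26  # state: {'z': 61, 'y': 41, 'a': 26}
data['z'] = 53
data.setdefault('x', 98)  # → 98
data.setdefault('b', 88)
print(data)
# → {'z': 53, 'y': 41, 'a': 26, 'x': 98, 'b': 88}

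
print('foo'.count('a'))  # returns 0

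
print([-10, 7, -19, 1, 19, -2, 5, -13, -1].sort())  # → None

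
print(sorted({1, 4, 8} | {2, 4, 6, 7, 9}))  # [1, 2, 4, 6, 7, 8, 9]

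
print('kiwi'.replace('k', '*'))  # *iwi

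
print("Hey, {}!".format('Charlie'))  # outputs Hey, Charlie!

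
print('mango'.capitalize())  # Mango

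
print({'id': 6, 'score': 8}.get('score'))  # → 8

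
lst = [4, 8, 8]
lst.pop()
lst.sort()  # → [4, 8]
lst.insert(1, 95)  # [4, 95, 8]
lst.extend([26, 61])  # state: [4, 95, 8, 26, 61]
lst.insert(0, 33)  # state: [33, 4, 95, 8, 26, 61]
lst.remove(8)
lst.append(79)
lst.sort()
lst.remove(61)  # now [4, 26, 33, 79, 95]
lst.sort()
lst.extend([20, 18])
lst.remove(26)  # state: [4, 33, 79, 95, 20, 18]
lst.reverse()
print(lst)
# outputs [18, 20, 95, 79, 33, 4]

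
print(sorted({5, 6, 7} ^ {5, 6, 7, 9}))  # [9]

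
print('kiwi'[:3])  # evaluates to kiw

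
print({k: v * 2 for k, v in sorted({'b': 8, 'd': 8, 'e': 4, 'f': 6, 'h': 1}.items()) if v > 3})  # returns {'b': 16, 'd': 16, 'e': 8, 'f': 12}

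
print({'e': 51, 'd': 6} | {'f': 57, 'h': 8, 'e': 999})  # {'e': 999, 'd': 6, 'f': 57, 'h': 8}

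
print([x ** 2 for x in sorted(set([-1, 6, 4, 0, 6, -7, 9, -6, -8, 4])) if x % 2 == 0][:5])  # [64, 36, 0, 16, 36]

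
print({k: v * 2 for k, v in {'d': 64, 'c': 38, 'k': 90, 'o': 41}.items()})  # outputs {'d': 128, 'c': 76, 'k': 180, 'o': 82}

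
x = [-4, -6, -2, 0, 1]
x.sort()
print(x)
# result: [-6, -4, -2, 0, 1]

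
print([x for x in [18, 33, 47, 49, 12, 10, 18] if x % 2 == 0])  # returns [18, 12, 10, 18]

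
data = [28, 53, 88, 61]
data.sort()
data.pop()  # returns 88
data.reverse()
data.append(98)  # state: [61, 53, 28, 98]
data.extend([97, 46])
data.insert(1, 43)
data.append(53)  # [61, 43, 53, 28, 98, 97, 46, 53]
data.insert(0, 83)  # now [83, 61, 43, 53, 28, 98, 97, 46, 53]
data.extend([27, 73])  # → [83, 61, 43, 53, 28, 98, 97, 46, 53, 27, 73]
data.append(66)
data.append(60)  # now [83, 61, 43, 53, 28, 98, 97, 46, 53, 27, 73, 66, 60]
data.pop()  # 60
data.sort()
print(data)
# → [27, 28, 43, 46, 53, 53, 61, 66, 73, 83, 97, 98]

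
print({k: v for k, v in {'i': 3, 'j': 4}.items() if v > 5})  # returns {}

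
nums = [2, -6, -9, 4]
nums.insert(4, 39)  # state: [2, -6, -9, 4, 39]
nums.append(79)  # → [2, -6, -9, 4, 39, 79]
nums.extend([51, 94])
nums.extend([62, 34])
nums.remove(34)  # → [2, -6, -9, 4, 39, 79, 51, 94, 62]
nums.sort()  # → [-9, -6, 2, 4, 39, 51, 62, 79, 94]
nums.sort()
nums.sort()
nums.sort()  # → [-9, -6, 2, 4, 39, 51, 62, 79, 94]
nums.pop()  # 94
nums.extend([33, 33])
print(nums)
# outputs [-9, -6, 2, 4, 39, 51, 62, 79, 33, 33]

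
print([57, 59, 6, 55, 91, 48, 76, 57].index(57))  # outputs 0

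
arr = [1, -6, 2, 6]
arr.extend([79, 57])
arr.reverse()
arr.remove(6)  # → [57, 79, 2, -6, 1]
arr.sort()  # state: [-6, 1, 2, 57, 79]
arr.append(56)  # [-6, 1, 2, 57, 79, 56]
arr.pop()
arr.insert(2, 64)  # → [-6, 1, 64, 2, 57, 79]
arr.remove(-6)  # [1, 64, 2, 57, 79]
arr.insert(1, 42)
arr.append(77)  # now [1, 42, 64, 2, 57, 79, 77]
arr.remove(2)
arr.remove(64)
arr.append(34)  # [1, 42, 57, 79, 77, 34]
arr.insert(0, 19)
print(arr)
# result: [19, 1, 42, 57, 79, 77, 34]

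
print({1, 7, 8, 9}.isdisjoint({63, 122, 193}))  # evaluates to True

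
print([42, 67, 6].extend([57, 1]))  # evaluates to None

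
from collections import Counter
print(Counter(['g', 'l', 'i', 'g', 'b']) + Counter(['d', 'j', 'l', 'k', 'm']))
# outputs Counter({'g': 2, 'l': 2, 'i': 1, 'b': 1, 'd': 1, 'j': 1, 'k': 1, 'm': 1})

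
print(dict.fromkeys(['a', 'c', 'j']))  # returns {'a': None, 'c': None, 'j': None}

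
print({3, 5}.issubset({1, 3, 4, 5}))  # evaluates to True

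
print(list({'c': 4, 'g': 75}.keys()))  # ['c', 'g']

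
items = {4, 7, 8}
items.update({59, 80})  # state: {4, 7, 8, 59, 80}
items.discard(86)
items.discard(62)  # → {4, 7, 8, 59, 80}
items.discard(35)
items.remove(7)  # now {4, 8, 59, 80}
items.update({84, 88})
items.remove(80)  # {4, 8, 59, 84, 88}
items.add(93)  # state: {4, 8, 59, 84, 88, 93}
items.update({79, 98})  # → {4, 8, 59, 79, 84, 88, 93, 98}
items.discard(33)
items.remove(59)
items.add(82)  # {4, 8, 79, 82, 84, 88, 93, 98}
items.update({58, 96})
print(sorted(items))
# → [4, 8, 58, 79, 82, 84, 88, 93, 96, 98]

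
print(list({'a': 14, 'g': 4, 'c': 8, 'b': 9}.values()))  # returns [14, 4, 8, 9]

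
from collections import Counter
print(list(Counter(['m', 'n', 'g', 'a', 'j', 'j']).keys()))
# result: ['m', 'n', 'g', 'a', 'j']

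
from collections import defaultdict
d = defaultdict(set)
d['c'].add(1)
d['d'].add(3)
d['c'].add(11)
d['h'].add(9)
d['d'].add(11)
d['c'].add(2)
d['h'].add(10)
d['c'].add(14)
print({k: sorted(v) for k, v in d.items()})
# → {'c': [1, 2, 11, 14], 'd': [3, 11], 'h': [9, 10]}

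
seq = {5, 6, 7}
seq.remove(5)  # {6, 7}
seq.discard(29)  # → {6, 7}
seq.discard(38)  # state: {6, 7}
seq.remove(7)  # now {6}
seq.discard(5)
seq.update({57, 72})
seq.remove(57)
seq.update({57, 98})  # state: {6, 57, 72, 98}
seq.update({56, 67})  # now {6, 56, 57, 67, 72, 98}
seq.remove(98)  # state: {6, 56, 57, 67, 72}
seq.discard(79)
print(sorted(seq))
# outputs [6, 56, 57, 67, 72]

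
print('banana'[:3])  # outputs ban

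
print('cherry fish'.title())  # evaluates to Cherry Fish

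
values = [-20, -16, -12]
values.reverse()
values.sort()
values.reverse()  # [-12, -16, -20]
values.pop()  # -20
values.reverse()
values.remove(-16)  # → [-12]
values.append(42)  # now [-12, 42]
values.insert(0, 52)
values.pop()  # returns 42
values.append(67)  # [52, -12, 67]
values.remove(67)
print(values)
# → [52, -12]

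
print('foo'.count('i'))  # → 0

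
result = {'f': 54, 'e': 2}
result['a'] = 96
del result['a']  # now {'f': 54, 'e': 2}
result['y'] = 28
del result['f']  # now {'e': 2, 'y': 28}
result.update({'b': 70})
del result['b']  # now {'e': 2, 'y': 28}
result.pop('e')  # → 2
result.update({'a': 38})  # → {'y': 28, 'a': 38}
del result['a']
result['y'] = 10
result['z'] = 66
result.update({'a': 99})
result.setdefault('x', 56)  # 56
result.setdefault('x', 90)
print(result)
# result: {'y': 10, 'z': 66, 'a': 99, 'x': 56}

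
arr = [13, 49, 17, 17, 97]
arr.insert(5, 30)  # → [13, 49, 17, 17, 97, 30]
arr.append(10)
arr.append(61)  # [13, 49, 17, 17, 97, 30, 10, 61]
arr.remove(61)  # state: [13, 49, 17, 17, 97, 30, 10]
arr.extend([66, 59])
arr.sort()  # [10, 13, 17, 17, 30, 49, 59, 66, 97]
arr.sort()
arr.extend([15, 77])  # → [10, 13, 17, 17, 30, 49, 59, 66, 97, 15, 77]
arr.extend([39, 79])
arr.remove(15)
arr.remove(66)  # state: [10, 13, 17, 17, 30, 49, 59, 97, 77, 39, 79]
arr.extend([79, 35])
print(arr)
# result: [10, 13, 17, 17, 30, 49, 59, 97, 77, 39, 79, 79, 35]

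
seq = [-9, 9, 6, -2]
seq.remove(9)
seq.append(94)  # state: [-9, 6, -2, 94]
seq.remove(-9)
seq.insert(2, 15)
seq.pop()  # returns 94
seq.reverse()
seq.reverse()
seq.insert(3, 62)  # [6, -2, 15, 62]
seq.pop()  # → 62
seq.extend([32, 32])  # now [6, -2, 15, 32, 32]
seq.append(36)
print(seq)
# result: [6, -2, 15, 32, 32, 36]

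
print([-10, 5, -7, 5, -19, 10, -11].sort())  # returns None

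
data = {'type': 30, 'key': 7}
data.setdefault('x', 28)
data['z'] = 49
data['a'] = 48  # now {'type': 30, 'key': 7, 'x': 28, 'z': 49, 'a': 48}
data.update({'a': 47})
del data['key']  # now {'type': 30, 'x': 28, 'z': 49, 'a': 47}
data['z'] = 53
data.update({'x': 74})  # {'type': 30, 'x': 74, 'z': 53, 'a': 47}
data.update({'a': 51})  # {'type': 30, 'x': 74, 'z': 53, 'a': 51}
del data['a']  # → {'type': 30, 'x': 74, 'z': 53}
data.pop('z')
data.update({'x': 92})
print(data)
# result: {'type': 30, 'x': 92}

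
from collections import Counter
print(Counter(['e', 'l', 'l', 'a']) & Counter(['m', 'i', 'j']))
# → Counter()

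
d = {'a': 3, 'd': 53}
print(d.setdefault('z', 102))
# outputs 102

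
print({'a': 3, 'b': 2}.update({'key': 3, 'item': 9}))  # None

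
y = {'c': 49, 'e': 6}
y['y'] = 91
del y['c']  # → {'e': 6, 'y': 91}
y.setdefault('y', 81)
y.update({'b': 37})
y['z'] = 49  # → {'e': 6, 'y': 91, 'b': 37, 'z': 49}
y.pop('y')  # 91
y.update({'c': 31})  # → {'e': 6, 'b': 37, 'z': 49, 'c': 31}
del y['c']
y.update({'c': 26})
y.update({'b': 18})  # {'e': 6, 'b': 18, 'z': 49, 'c': 26}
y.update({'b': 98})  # {'e': 6, 'b': 98, 'z': 49, 'c': 26}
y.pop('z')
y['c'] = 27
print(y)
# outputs {'e': 6, 'b': 98, 'c': 27}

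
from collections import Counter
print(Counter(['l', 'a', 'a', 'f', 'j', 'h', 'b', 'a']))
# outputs Counter({'a': 3, 'l': 1, 'f': 1, 'j': 1, 'h': 1, 'b': 1})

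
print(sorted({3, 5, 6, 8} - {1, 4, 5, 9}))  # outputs [3, 6, 8]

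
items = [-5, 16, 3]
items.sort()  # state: [-5, 3, 16]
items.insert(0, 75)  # [75, -5, 3, 16]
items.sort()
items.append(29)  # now [-5, 3, 16, 75, 29]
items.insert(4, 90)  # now [-5, 3, 16, 75, 90, 29]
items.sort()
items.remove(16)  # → [-5, 3, 29, 75, 90]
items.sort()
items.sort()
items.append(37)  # [-5, 3, 29, 75, 90, 37]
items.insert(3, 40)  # [-5, 3, 29, 40, 75, 90, 37]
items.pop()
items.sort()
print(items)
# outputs [-5, 3, 29, 40, 75, 90]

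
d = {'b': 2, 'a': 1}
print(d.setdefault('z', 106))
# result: 106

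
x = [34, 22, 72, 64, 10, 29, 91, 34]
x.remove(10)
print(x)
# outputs [34, 22, 72, 64, 29, 91, 34]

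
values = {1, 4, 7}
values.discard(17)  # {1, 4, 7}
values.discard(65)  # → {1, 4, 7}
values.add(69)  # {1, 4, 7, 69}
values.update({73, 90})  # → {1, 4, 7, 69, 73, 90}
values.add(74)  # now {1, 4, 7, 69, 73, 74, 90}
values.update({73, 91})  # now {1, 4, 7, 69, 73, 74, 90, 91}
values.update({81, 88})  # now {1, 4, 7, 69, 73, 74, 81, 88, 90, 91}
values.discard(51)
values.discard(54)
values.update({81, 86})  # {1, 4, 7, 69, 73, 74, 81, 86, 88, 90, 91}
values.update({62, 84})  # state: {1, 4, 7, 62, 69, 73, 74, 81, 84, 86, 88, 90, 91}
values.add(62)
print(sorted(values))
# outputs [1, 4, 7, 62, 69, 73, 74, 81, 84, 86, 88, 90, 91]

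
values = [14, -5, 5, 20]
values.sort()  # [-5, 5, 14, 20]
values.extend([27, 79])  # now [-5, 5, 14, 20, 27, 79]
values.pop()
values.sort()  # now [-5, 5, 14, 20, 27]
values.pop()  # 27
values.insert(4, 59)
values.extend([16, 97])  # [-5, 5, 14, 20, 59, 16, 97]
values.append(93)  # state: [-5, 5, 14, 20, 59, 16, 97, 93]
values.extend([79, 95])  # [-5, 5, 14, 20, 59, 16, 97, 93, 79, 95]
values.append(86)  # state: [-5, 5, 14, 20, 59, 16, 97, 93, 79, 95, 86]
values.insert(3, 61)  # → [-5, 5, 14, 61, 20, 59, 16, 97, 93, 79, 95, 86]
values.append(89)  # [-5, 5, 14, 61, 20, 59, 16, 97, 93, 79, 95, 86, 89]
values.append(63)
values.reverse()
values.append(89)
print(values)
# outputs [63, 89, 86, 95, 79, 93, 97, 16, 59, 20, 61, 14, 5, -5, 89]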